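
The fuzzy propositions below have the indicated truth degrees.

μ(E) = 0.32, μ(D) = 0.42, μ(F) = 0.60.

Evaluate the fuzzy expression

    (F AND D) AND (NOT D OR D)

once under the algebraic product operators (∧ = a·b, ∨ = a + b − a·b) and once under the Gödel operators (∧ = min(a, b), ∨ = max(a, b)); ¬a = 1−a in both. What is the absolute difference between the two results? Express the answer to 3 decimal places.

0.229

Under algebraic product:
  F AND D = a·b on (0.6000, 0.4200) = 0.2520
  NOT D = 1 − 0.4200 = 0.5800
  NOT D OR D = a + b − a·b on (0.5800, 0.4200) = 0.7564
  (F AND D) AND (NOT D OR D) = a·b on (0.2520, 0.7564) = 0.1906
  → value = 0.1906
Under Gödel:
  F AND D = min(a, b) on (0.60, 0.42) = 0.42
  NOT D = 1 − 0.42 = 0.58
  NOT D OR D = max(a, b) on (0.58, 0.42) = 0.58
  (F AND D) AND (NOT D OR D) = min(a, b) on (0.42, 0.58) = 0.42
  → value = 0.4200
|0.1906 − 0.4200| = 0.229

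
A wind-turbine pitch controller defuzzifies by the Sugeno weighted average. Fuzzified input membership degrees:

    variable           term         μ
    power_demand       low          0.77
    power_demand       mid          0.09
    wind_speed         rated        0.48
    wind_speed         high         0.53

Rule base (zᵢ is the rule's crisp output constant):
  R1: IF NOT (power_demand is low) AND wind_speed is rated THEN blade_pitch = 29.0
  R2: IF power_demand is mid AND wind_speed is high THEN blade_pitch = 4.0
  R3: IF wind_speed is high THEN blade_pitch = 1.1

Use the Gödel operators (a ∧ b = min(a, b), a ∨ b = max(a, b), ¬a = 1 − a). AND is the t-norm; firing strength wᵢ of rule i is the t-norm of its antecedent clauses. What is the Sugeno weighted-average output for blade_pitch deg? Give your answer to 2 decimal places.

R1 (z=29.0): ¬low=1−0.77=0.23, rated=0.48; AND[min(a, b)] → w = 0.23
R2 (z=4.0): mid=0.09, high=0.53; AND[min(a, b)] → w = 0.09
R3 (z=1.1): high=0.53 → w = 0.53
Weighted average = (0.23·29.0 + 0.09·4.0 + 0.53·1.1) / (0.23 + 0.09 + 0.53)
  = 7.6130 / 0.8500 = 8.96

8.96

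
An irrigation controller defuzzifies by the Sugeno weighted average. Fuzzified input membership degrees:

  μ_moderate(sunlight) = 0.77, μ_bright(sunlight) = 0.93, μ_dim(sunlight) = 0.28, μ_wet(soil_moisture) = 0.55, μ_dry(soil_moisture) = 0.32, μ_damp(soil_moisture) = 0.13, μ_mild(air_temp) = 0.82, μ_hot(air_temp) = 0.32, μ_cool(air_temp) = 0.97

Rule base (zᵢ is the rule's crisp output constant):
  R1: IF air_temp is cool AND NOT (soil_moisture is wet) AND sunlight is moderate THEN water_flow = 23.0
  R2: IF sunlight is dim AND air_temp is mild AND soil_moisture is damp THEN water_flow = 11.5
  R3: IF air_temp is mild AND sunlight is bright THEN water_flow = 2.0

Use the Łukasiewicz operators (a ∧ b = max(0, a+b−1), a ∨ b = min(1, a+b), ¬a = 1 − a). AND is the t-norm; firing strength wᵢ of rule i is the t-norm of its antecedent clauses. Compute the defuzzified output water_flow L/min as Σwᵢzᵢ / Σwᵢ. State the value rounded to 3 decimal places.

6.245

R1 (z=23.0): cool=0.97, ¬wet=1−0.55=0.45, moderate=0.77; AND[max(0, a+b−1)] → w = 0.19
R2 (z=11.5): dim=0.28, mild=0.82, damp=0.13; AND[max(0, a+b−1)] → w = 0.00
R3 (z=2.0): mild=0.82, bright=0.93; AND[max(0, a+b−1)] → w = 0.75
Weighted average = (0.19·23.0 + 0.00·11.5 + 0.75·2.0) / (0.19 + 0.00 + 0.75)
  = 5.8700 / 0.9400 = 6.245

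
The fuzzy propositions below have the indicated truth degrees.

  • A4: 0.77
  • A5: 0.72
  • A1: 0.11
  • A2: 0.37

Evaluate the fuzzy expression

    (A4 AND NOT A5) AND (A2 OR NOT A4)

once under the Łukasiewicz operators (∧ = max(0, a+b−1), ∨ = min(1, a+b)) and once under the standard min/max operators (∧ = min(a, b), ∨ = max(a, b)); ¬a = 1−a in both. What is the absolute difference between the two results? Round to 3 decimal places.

Under Łukasiewicz:
  NOT A5 = 1 − 0.72 = 0.28
  A4 AND NOT A5 = max(0, a+b−1) on (0.77, 0.28) = 0.05
  NOT A4 = 1 − 0.77 = 0.23
  A2 OR NOT A4 = min(1, a+b) on (0.37, 0.23) = 0.60
  (A4 AND NOT A5) AND (A2 OR NOT A4) = max(0, a+b−1) on (0.05, 0.60) = 0.00
  → value = 0.0000
Under standard min/max:
  NOT A5 = 1 − 0.72 = 0.28
  A4 AND NOT A5 = min(a, b) on (0.77, 0.28) = 0.28
  NOT A4 = 1 − 0.77 = 0.23
  A2 OR NOT A4 = max(a, b) on (0.37, 0.23) = 0.37
  (A4 AND NOT A5) AND (A2 OR NOT A4) = min(a, b) on (0.28, 0.37) = 0.28
  → value = 0.2800
|0.0000 − 0.2800| = 0.280

0.280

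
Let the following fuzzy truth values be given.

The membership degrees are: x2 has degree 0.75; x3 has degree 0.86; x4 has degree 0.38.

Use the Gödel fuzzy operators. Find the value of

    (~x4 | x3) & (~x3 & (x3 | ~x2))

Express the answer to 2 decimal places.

~x4 = 1 − 0.38 = 0.62
~x4 | x3 = max(a, b) on (0.62, 0.86) = 0.86
~x3 = 1 − 0.86 = 0.14
~x2 = 1 − 0.75 = 0.25
x3 | ~x2 = max(a, b) on (0.86, 0.25) = 0.86
~x3 & (x3 | ~x2) = min(a, b) on (0.14, 0.86) = 0.14
(~x4 | x3) & (~x3 & (x3 | ~x2)) = min(a, b) on (0.86, 0.14) = 0.14

0.14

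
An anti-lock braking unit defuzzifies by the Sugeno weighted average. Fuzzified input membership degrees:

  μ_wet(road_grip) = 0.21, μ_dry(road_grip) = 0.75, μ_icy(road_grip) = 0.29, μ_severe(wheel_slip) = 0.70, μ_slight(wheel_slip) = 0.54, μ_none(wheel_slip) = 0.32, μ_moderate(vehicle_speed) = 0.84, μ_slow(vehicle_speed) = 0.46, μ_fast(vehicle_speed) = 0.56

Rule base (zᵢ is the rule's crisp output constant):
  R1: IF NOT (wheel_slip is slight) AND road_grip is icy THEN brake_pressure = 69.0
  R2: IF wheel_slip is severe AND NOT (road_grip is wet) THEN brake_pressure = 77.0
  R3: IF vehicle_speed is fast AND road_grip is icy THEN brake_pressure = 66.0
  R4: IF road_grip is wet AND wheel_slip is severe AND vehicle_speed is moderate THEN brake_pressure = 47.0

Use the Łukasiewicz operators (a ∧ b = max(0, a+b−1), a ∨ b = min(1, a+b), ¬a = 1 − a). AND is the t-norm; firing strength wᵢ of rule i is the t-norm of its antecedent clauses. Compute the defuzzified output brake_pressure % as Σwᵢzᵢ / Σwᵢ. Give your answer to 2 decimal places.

R1 (z=69.0): ¬slight=1−0.54=0.46, icy=0.29; AND[max(0, a+b−1)] → w = 0.00
R2 (z=77.0): severe=0.70, ¬wet=1−0.21=0.79; AND[max(0, a+b−1)] → w = 0.49
R3 (z=66.0): fast=0.56, icy=0.29; AND[max(0, a+b−1)] → w = 0.00
R4 (z=47.0): wet=0.21, severe=0.70, moderate=0.84; AND[max(0, a+b−1)] → w = 0.00
Weighted average = (0.00·69.0 + 0.49·77.0 + 0.00·66.0 + 0.00·47.0) / (0.00 + 0.49 + 0.00 + 0.00)
  = 37.7300 / 0.4900 = 77.00

77.00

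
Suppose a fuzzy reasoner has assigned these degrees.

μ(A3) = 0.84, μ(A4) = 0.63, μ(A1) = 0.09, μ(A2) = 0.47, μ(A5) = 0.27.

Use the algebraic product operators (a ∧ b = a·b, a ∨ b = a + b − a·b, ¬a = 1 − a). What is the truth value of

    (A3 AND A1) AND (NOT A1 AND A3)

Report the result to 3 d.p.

0.058

A3 AND A1 = a·b on (0.8400, 0.0900) = 0.0756
NOT A1 = 1 − 0.0900 = 0.9100
NOT A1 AND A3 = a·b on (0.9100, 0.8400) = 0.7644
(A3 AND A1) AND (NOT A1 AND A3) = a·b on (0.0756, 0.7644) = 0.0578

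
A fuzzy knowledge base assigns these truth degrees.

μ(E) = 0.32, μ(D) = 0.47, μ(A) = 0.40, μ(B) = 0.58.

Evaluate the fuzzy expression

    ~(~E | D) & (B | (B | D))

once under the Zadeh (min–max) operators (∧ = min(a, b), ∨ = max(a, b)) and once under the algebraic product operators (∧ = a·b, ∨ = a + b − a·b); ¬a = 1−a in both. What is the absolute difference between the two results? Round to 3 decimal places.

Under Zadeh (min–max):
  ~E = 1 − 0.32 = 0.68
  ~E | D = max(a, b) on (0.68, 0.47) = 0.68
  ~(~E | D) = 1 − 0.68 = 0.32
  B | D = max(a, b) on (0.58, 0.47) = 0.58
  B | (B | D) = max(a, b) on (0.58, 0.58) = 0.58
  ~(~E | D) & (B | (B | D)) = min(a, b) on (0.32, 0.58) = 0.32
  → value = 0.3200
Under algebraic product:
  ~E = 1 − 0.3200 = 0.6800
  ~E | D = a + b − a·b on (0.6800, 0.4700) = 0.8304
  ~(~E | D) = 1 − 0.8304 = 0.1696
  B | D = a + b − a·b on (0.5800, 0.4700) = 0.7774
  B | (B | D) = a + b − a·b on (0.5800, 0.7774) = 0.9065
  ~(~E | D) & (B | (B | D)) = a·b on (0.1696, 0.9065) = 0.1537
  → value = 0.1537
|0.3200 − 0.1537| = 0.166

0.166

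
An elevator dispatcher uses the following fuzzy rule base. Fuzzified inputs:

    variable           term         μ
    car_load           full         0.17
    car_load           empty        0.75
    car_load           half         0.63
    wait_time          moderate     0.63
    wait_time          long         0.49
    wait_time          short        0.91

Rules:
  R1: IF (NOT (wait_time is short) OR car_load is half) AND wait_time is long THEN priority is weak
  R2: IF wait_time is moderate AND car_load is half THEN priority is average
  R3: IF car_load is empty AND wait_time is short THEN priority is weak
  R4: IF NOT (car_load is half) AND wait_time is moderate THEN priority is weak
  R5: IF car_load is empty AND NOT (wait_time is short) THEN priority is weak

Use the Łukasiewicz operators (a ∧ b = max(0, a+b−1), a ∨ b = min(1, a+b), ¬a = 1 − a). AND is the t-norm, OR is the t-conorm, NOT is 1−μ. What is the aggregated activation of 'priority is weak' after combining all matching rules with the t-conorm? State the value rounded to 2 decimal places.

0.87

R1: (¬short=1−0.91=0.09 OR half=0.63) = 0.72; AND[max(0, a+b−1)] with long=0.49 → w = 0.21
R2: moderate=0.63, half=0.63; AND[max(0, a+b−1)] → w = 0.26
R3: empty=0.75, short=0.91; AND[max(0, a+b−1)] → w = 0.66
R4: ¬half=1−0.63=0.37, moderate=0.63; AND[max(0, a+b−1)] → w = 0.00
R5: empty=0.75, ¬short=1−0.91=0.09; AND[max(0, a+b−1)] → w = 0.00
Rules with consequent 'weak': {R1, R3, R4, R5} → strengths 0.21, 0.66, 0.00, 0.00
Aggregate via t-conorm [min(1, a+b)]: 0.87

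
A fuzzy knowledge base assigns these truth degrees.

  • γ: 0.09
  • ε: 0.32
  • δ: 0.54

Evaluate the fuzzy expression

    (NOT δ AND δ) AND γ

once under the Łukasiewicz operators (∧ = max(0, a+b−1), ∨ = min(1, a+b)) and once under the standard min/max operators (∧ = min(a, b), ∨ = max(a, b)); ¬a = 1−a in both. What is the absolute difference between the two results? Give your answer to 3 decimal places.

Under Łukasiewicz:
  NOT δ = 1 − 0.54 = 0.46
  NOT δ AND δ = max(0, a+b−1) on (0.46, 0.54) = 0.00
  (NOT δ AND δ) AND γ = max(0, a+b−1) on (0.00, 0.09) = 0.00
  → value = 0.0000
Under standard min/max:
  NOT δ = 1 − 0.54 = 0.46
  NOT δ AND δ = min(a, b) on (0.46, 0.54) = 0.46
  (NOT δ AND δ) AND γ = min(a, b) on (0.46, 0.09) = 0.09
  → value = 0.0900
|0.0000 − 0.0900| = 0.090

0.090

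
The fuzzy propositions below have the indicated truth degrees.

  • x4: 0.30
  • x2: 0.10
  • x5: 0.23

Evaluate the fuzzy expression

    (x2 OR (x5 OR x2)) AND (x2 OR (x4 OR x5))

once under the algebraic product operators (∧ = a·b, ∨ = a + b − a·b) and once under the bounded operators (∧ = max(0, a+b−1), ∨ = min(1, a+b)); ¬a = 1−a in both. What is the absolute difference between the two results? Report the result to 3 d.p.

Under algebraic product:
  x5 OR x2 = a + b − a·b on (0.2300, 0.1000) = 0.3070
  x2 OR (x5 OR x2) = a + b − a·b on (0.1000, 0.3070) = 0.3763
  x4 OR x5 = a + b − a·b on (0.3000, 0.2300) = 0.4610
  x2 OR (x4 OR x5) = a + b − a·b on (0.1000, 0.4610) = 0.5149
  (x2 OR (x5 OR x2)) AND (x2 OR (x4 OR x5)) = a·b on (0.3763, 0.5149) = 0.1938
  → value = 0.1938
Under bounded:
  x5 OR x2 = min(1, a+b) on (0.23, 0.10) = 0.33
  x2 OR (x5 OR x2) = min(1, a+b) on (0.10, 0.33) = 0.43
  x4 OR x5 = min(1, a+b) on (0.30, 0.23) = 0.53
  x2 OR (x4 OR x5) = min(1, a+b) on (0.10, 0.53) = 0.63
  (x2 OR (x5 OR x2)) AND (x2 OR (x4 OR x5)) = max(0, a+b−1) on (0.43, 0.63) = 0.06
  → value = 0.0600
|0.1938 − 0.0600| = 0.134

0.134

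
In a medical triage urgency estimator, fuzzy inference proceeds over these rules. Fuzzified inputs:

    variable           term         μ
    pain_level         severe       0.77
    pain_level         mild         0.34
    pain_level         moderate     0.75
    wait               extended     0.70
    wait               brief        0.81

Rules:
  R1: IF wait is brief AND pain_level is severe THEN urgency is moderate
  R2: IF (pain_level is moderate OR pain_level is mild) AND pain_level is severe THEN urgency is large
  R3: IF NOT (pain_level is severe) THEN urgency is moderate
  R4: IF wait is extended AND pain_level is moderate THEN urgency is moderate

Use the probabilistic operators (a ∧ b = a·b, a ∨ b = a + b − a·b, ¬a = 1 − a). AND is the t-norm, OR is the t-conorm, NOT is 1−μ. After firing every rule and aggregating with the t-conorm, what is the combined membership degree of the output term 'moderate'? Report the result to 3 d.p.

R1: brief=0.81, severe=0.77; AND[a·b] → w = 0.6237
R2: (moderate=0.75 OR mild=0.34) = 0.8350; AND[a·b] with severe=0.77 → w = 0.6430
R3: ¬severe=1−0.77=0.23 → w = 0.2300
R4: extended=0.70, moderate=0.75; AND[a·b] → w = 0.5250
Rules with consequent 'moderate': {R1, R3, R4} → strengths 0.6237, 0.2300, 0.5250
Aggregate via t-conorm [a + b − a·b]: 0.8624

0.862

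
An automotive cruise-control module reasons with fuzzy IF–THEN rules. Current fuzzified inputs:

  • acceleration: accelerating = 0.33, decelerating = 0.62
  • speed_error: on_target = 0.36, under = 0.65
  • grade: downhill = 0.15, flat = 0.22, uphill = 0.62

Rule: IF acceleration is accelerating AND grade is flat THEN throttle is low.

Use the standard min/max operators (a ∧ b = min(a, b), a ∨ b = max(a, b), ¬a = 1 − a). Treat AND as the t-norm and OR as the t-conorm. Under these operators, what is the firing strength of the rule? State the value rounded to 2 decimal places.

0.22

firing strength: accelerating=0.33, flat=0.22; AND[min(a, b)] → w = 0.22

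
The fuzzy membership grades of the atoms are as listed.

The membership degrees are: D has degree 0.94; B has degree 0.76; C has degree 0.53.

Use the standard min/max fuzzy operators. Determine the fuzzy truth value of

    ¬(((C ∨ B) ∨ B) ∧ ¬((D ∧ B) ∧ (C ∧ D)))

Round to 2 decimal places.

C ∨ B = max(a, b) on (0.53, 0.76) = 0.76
(C ∨ B) ∨ B = max(a, b) on (0.76, 0.76) = 0.76
D ∧ B = min(a, b) on (0.94, 0.76) = 0.76
C ∧ D = min(a, b) on (0.53, 0.94) = 0.53
(D ∧ B) ∧ (C ∧ D) = min(a, b) on (0.76, 0.53) = 0.53
¬((D ∧ B) ∧ (C ∧ D)) = 1 − 0.53 = 0.47
((C ∨ B) ∨ B) ∧ ¬((D ∧ B) ∧ (C ∧ D)) = min(a, b) on (0.76, 0.47) = 0.47
¬(((C ∨ B) ∨ B) ∧ ¬((D ∧ B) ∧ (C ∧ D))) = 1 − 0.47 = 0.53

0.53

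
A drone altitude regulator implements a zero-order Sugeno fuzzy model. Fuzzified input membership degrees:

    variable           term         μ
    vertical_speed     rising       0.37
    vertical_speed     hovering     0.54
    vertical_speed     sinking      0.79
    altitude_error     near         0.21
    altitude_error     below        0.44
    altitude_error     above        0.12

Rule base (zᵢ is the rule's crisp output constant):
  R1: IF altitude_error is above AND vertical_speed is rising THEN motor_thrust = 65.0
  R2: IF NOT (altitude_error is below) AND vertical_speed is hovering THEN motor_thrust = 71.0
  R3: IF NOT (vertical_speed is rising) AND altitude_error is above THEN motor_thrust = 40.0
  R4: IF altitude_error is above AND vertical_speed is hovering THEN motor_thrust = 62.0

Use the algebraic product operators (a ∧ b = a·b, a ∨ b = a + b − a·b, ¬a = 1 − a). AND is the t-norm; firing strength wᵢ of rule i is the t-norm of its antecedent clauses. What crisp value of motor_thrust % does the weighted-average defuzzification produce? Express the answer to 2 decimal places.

64.45

R1 (z=65.0): above=0.12, rising=0.37; AND[a·b] → w = 0.0444
R2 (z=71.0): ¬below=1−0.44=0.56, hovering=0.54; AND[a·b] → w = 0.3024
R3 (z=40.0): ¬rising=1−0.37=0.63, above=0.12; AND[a·b] → w = 0.0756
R4 (z=62.0): above=0.12, hovering=0.54; AND[a·b] → w = 0.0648
Weighted average = (0.0444·65.0 + 0.3024·71.0 + 0.0756·40.0 + 0.0648·62.0) / (0.0444 + 0.3024 + 0.0756 + 0.0648)
  = 31.3980 / 0.4872 = 64.45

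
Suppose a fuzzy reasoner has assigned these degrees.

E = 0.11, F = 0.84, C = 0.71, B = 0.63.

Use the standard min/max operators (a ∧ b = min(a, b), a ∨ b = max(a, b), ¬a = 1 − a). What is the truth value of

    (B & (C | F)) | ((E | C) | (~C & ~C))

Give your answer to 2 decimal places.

C | F = max(a, b) on (0.71, 0.84) = 0.84
B & (C | F) = min(a, b) on (0.63, 0.84) = 0.63
E | C = max(a, b) on (0.11, 0.71) = 0.71
~C = 1 − 0.71 = 0.29
~C = 1 − 0.71 = 0.29
~C & ~C = min(a, b) on (0.29, 0.29) = 0.29
(E | C) | (~C & ~C) = max(a, b) on (0.71, 0.29) = 0.71
(B & (C | F)) | ((E | C) | (~C & ~C)) = max(a, b) on (0.63, 0.71) = 0.71

0.71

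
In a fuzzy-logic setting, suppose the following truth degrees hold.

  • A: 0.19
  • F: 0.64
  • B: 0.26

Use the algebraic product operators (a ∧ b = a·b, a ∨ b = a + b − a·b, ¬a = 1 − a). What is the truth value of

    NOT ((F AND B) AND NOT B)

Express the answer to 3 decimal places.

F AND B = a·b on (0.6400, 0.2600) = 0.1664
NOT B = 1 − 0.2600 = 0.7400
(F AND B) AND NOT B = a·b on (0.1664, 0.7400) = 0.1231
NOT ((F AND B) AND NOT B) = 1 − 0.1231 = 0.8769

0.877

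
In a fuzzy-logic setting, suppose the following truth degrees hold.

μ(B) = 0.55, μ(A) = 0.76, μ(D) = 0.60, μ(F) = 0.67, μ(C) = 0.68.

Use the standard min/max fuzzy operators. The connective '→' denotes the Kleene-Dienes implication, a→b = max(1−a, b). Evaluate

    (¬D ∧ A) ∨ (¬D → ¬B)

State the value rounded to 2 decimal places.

¬D = 1 − 0.60 = 0.40
¬D ∧ A = min(a, b) on (0.40, 0.76) = 0.40
¬D = 1 − 0.60 = 0.40
¬B = 1 − 0.55 = 0.45
¬D → ¬B  [Kleene-Dienes: max(1−a, b)] with a=0.40, b=0.45 → 0.60
(¬D ∧ A) ∨ (¬D → ¬B) = max(a, b) on (0.40, 0.60) = 0.60

0.60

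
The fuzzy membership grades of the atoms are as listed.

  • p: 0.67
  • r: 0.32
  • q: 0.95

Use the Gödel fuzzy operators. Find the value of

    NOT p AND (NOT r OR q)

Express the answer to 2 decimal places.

NOT p = 1 − 0.67 = 0.33
NOT r = 1 − 0.32 = 0.68
NOT r OR q = max(a, b) on (0.68, 0.95) = 0.95
NOT p AND (NOT r OR q) = min(a, b) on (0.33, 0.95) = 0.33

0.33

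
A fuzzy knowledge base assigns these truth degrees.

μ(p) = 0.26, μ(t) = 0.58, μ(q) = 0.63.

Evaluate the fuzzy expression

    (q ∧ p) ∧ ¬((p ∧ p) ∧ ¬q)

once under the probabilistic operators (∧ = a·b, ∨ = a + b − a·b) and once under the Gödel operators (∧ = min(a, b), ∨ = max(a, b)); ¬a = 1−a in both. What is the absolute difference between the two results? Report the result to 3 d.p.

Under probabilistic:
  q ∧ p = a·b on (0.6300, 0.2600) = 0.1638
  p ∧ p = a·b on (0.2600, 0.2600) = 0.0676
  ¬q = 1 − 0.6300 = 0.3700
  (p ∧ p) ∧ ¬q = a·b on (0.0676, 0.3700) = 0.0250
  ¬((p ∧ p) ∧ ¬q) = 1 − 0.0250 = 0.9750
  (q ∧ p) ∧ ¬((p ∧ p) ∧ ¬q) = a·b on (0.1638, 0.9750) = 0.1597
  → value = 0.1597
Under Gödel:
  q ∧ p = min(a, b) on (0.63, 0.26) = 0.26
  p ∧ p = min(a, b) on (0.26, 0.26) = 0.26
  ¬q = 1 − 0.63 = 0.37
  (p ∧ p) ∧ ¬q = min(a, b) on (0.26, 0.37) = 0.26
  ¬((p ∧ p) ∧ ¬q) = 1 − 0.26 = 0.74
  (q ∧ p) ∧ ¬((p ∧ p) ∧ ¬q) = min(a, b) on (0.26, 0.74) = 0.26
  → value = 0.2600
|0.1597 − 0.2600| = 0.100

0.100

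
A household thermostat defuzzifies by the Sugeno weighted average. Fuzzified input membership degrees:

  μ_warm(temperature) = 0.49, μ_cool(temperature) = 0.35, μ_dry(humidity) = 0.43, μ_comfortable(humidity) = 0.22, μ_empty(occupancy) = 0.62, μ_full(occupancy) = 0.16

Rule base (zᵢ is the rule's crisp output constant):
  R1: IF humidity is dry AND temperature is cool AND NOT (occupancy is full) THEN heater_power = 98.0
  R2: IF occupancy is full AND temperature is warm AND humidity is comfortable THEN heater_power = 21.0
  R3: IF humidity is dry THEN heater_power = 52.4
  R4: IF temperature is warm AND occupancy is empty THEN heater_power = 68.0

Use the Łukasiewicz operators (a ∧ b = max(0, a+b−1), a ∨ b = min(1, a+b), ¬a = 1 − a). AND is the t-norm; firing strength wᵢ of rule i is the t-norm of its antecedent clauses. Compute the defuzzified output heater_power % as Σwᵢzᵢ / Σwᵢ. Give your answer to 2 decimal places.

55.58

R1 (z=98.0): dry=0.43, cool=0.35, ¬full=1−0.16=0.84; AND[max(0, a+b−1)] → w = 0.00
R2 (z=21.0): full=0.16, warm=0.49, comfortable=0.22; AND[max(0, a+b−1)] → w = 0.00
R3 (z=52.4): dry=0.43 → w = 0.43
R4 (z=68.0): warm=0.49, empty=0.62; AND[max(0, a+b−1)] → w = 0.11
Weighted average = (0.00·98.0 + 0.00·21.0 + 0.43·52.4 + 0.11·68.0) / (0.00 + 0.00 + 0.43 + 0.11)
  = 30.0120 / 0.5400 = 55.58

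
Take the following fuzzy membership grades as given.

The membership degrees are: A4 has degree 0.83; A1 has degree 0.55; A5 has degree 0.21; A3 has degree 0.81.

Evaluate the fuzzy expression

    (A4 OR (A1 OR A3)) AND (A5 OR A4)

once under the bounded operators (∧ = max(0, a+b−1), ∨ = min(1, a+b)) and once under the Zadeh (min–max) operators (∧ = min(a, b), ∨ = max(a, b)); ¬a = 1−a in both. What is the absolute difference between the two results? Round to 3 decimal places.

Under bounded:
  A1 OR A3 = min(1, a+b) on (0.55, 0.81) = 1.00
  A4 OR (A1 OR A3) = min(1, a+b) on (0.83, 1.00) = 1.00
  A5 OR A4 = min(1, a+b) on (0.21, 0.83) = 1.00
  (A4 OR (A1 OR A3)) AND (A5 OR A4) = max(0, a+b−1) on (1.00, 1.00) = 1.00
  → value = 1.0000
Under Zadeh (min–max):
  A1 OR A3 = max(a, b) on (0.55, 0.81) = 0.81
  A4 OR (A1 OR A3) = max(a, b) on (0.83, 0.81) = 0.83
  A5 OR A4 = max(a, b) on (0.21, 0.83) = 0.83
  (A4 OR (A1 OR A3)) AND (A5 OR A4) = min(a, b) on (0.83, 0.83) = 0.83
  → value = 0.8300
|1.0000 − 0.8300| = 0.170

0.170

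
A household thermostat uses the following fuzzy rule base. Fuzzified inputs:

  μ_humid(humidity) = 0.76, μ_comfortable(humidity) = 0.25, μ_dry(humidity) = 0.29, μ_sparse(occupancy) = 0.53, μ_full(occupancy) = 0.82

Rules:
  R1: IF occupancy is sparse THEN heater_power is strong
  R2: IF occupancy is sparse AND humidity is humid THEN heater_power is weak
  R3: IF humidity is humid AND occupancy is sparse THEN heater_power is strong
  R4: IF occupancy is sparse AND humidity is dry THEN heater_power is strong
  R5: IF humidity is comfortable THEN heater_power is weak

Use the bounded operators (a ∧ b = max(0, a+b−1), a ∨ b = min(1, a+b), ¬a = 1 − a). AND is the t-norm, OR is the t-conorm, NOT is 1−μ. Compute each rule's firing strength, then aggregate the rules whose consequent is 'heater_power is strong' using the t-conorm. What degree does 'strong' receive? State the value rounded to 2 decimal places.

R1: sparse=0.53 → w = 0.53
R2: sparse=0.53, humid=0.76; AND[max(0, a+b−1)] → w = 0.29
R3: humid=0.76, sparse=0.53; AND[max(0, a+b−1)] → w = 0.29
R4: sparse=0.53, dry=0.29; AND[max(0, a+b−1)] → w = 0.00
R5: comfortable=0.25 → w = 0.25
Rules with consequent 'strong': {R1, R3, R4} → strengths 0.53, 0.29, 0.00
Aggregate via t-conorm [min(1, a+b)]: 0.82

0.82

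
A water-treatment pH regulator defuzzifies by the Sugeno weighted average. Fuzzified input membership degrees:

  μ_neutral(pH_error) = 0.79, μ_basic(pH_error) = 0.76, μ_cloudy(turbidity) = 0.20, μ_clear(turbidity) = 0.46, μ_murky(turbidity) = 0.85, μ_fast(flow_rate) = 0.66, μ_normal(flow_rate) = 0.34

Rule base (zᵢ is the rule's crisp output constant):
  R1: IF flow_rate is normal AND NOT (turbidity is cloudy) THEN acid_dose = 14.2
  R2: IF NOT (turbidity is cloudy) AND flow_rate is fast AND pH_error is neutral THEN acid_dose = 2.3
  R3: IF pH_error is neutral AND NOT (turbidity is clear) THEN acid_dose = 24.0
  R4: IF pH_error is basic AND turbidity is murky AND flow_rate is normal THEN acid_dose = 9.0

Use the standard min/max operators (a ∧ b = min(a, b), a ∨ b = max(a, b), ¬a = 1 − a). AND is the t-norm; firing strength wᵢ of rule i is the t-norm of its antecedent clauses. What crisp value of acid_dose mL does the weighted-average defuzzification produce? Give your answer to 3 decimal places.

11.897

R1 (z=14.2): normal=0.34, ¬cloudy=1−0.20=0.80; AND[min(a, b)] → w = 0.34
R2 (z=2.3): ¬cloudy=1−0.20=0.80, fast=0.66, neutral=0.79; AND[min(a, b)] → w = 0.66
R3 (z=24.0): neutral=0.79, ¬clear=1−0.46=0.54; AND[min(a, b)] → w = 0.54
R4 (z=9.0): basic=0.76, murky=0.85, normal=0.34; AND[min(a, b)] → w = 0.34
Weighted average = (0.34·14.2 + 0.66·2.3 + 0.54·24.0 + 0.34·9.0) / (0.34 + 0.66 + 0.54 + 0.34)
  = 22.3660 / 1.8800 = 11.897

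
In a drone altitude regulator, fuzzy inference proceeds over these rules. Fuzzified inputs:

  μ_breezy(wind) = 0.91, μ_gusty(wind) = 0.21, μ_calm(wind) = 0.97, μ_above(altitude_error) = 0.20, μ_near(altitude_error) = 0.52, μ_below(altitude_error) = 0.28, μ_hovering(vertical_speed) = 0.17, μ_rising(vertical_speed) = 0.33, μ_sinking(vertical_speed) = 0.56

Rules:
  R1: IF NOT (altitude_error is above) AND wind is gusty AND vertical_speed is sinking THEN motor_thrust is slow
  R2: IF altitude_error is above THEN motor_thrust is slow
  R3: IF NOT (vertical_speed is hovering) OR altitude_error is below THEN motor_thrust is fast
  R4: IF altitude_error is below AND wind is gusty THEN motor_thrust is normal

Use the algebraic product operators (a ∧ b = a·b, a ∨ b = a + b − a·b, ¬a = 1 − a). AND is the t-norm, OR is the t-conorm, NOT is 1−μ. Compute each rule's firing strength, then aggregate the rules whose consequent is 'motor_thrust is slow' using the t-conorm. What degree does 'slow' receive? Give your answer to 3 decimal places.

0.275

R1: ¬above=1−0.20=0.80, gusty=0.21, sinking=0.56; AND[a·b] → w = 0.0941
R2: above=0.20 → w = 0.2000
R3: ¬hovering=1−0.17=0.83, below=0.28; OR[a + b − a·b] → w = 0.8776
R4: below=0.28, gusty=0.21; AND[a·b] → w = 0.0588
Rules with consequent 'slow': {R1, R2} → strengths 0.0941, 0.2000
Aggregate via t-conorm [a + b − a·b]: 0.2753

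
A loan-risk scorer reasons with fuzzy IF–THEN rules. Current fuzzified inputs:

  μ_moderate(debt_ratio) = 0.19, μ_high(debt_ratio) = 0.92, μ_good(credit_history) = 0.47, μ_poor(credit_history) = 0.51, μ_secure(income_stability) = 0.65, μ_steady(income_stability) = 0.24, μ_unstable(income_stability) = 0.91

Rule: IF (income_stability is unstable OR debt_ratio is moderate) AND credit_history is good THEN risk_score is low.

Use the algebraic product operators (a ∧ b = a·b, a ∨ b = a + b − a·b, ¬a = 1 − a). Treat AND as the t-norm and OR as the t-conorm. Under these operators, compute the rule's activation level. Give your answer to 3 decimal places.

firing strength: (unstable=0.91 OR moderate=0.19) = 0.9271; AND[a·b] with good=0.47 → w = 0.4357

0.436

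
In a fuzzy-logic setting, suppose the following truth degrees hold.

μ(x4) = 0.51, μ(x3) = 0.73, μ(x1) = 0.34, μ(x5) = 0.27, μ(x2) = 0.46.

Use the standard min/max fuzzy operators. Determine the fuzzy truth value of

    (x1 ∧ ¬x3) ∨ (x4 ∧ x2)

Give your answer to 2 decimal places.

0.46

¬x3 = 1 − 0.73 = 0.27
x1 ∧ ¬x3 = min(a, b) on (0.34, 0.27) = 0.27
x4 ∧ x2 = min(a, b) on (0.51, 0.46) = 0.46
(x1 ∧ ¬x3) ∨ (x4 ∧ x2) = max(a, b) on (0.27, 0.46) = 0.46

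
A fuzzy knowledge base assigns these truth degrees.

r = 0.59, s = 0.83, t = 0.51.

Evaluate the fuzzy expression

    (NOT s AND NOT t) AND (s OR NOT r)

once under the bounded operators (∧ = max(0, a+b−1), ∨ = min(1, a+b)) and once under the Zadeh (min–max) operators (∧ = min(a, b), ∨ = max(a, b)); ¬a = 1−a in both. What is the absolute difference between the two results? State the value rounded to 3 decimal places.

0.170

Under bounded:
  NOT s = 1 − 0.83 = 0.17
  NOT t = 1 − 0.51 = 0.49
  NOT s AND NOT t = max(0, a+b−1) on (0.17, 0.49) = 0.00
  NOT r = 1 − 0.59 = 0.41
  s OR NOT r = min(1, a+b) on (0.83, 0.41) = 1.00
  (NOT s AND NOT t) AND (s OR NOT r) = max(0, a+b−1) on (0.00, 1.00) = 0.00
  → value = 0.0000
Under Zadeh (min–max):
  NOT s = 1 − 0.83 = 0.17
  NOT t = 1 − 0.51 = 0.49
  NOT s AND NOT t = min(a, b) on (0.17, 0.49) = 0.17
  NOT r = 1 − 0.59 = 0.41
  s OR NOT r = max(a, b) on (0.83, 0.41) = 0.83
  (NOT s AND NOT t) AND (s OR NOT r) = min(a, b) on (0.17, 0.83) = 0.17
  → value = 0.1700
|0.0000 − 0.1700| = 0.170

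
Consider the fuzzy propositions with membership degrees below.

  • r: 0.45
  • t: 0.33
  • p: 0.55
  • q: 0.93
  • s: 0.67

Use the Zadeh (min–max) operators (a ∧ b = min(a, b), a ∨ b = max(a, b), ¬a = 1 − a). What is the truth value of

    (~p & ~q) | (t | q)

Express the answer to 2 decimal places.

~p = 1 − 0.55 = 0.45
~q = 1 − 0.93 = 0.07
~p & ~q = min(a, b) on (0.45, 0.07) = 0.07
t | q = max(a, b) on (0.33, 0.93) = 0.93
(~p & ~q) | (t | q) = max(a, b) on (0.07, 0.93) = 0.93

0.93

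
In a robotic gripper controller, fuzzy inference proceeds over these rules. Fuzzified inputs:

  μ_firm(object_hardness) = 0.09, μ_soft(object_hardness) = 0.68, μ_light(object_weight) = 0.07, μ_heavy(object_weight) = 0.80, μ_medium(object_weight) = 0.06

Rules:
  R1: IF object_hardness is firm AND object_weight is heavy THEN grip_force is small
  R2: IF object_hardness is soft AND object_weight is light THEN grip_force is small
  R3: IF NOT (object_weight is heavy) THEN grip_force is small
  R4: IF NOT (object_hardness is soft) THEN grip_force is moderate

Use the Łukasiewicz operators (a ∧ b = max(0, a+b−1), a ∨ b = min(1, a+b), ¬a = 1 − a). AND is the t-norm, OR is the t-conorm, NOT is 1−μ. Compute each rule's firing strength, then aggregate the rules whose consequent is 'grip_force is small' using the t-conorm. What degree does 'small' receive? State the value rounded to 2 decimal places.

R1: firm=0.09, heavy=0.80; AND[max(0, a+b−1)] → w = 0.00
R2: soft=0.68, light=0.07; AND[max(0, a+b−1)] → w = 0.00
R3: ¬heavy=1−0.80=0.20 → w = 0.20
R4: ¬soft=1−0.68=0.32 → w = 0.32
Rules with consequent 'small': {R1, R2, R3} → strengths 0.00, 0.00, 0.20
Aggregate via t-conorm [min(1, a+b)]: 0.20

0.20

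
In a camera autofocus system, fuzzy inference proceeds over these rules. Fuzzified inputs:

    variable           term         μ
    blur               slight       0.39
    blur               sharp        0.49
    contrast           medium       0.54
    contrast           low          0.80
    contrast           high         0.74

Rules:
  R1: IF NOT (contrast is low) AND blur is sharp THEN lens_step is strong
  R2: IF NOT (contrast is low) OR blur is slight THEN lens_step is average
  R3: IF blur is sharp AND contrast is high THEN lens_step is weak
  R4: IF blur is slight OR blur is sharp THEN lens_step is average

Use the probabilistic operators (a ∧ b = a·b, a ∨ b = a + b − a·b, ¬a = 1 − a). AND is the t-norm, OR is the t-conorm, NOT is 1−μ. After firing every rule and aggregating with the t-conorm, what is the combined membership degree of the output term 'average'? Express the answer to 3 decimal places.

0.848

R1: ¬low=1−0.80=0.20, sharp=0.49; AND[a·b] → w = 0.0980
R2: ¬low=1−0.80=0.20, slight=0.39; OR[a + b − a·b] → w = 0.5120
R3: sharp=0.49, high=0.74; AND[a·b] → w = 0.3626
R4: slight=0.39, sharp=0.49; OR[a + b − a·b] → w = 0.6889
Rules with consequent 'average': {R2, R4} → strengths 0.5120, 0.6889
Aggregate via t-conorm [a + b − a·b]: 0.8482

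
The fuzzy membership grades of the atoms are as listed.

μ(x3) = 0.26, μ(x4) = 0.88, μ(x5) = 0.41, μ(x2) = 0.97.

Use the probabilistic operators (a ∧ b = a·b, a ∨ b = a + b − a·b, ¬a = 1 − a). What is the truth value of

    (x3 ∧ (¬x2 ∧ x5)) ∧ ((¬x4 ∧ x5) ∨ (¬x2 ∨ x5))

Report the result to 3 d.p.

0.001

¬x2 = 1 − 0.9700 = 0.0300
¬x2 ∧ x5 = a·b on (0.0300, 0.4100) = 0.0123
x3 ∧ (¬x2 ∧ x5) = a·b on (0.2600, 0.0123) = 0.0032
¬x4 = 1 − 0.8800 = 0.1200
¬x4 ∧ x5 = a·b on (0.1200, 0.4100) = 0.0492
¬x2 = 1 − 0.9700 = 0.0300
¬x2 ∨ x5 = a + b − a·b on (0.0300, 0.4100) = 0.4277
(¬x4 ∧ x5) ∨ (¬x2 ∨ x5) = a + b − a·b on (0.0492, 0.4277) = 0.4559
(x3 ∧ (¬x2 ∧ x5)) ∧ ((¬x4 ∧ x5) ∨ (¬x2 ∨ x5)) = a·b on (0.0032, 0.4559) = 0.0015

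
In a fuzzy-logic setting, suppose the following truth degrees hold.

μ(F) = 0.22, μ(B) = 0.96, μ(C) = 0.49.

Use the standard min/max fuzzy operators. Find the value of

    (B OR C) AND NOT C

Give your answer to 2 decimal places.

B OR C = max(a, b) on (0.96, 0.49) = 0.96
NOT C = 1 − 0.49 = 0.51
(B OR C) AND NOT C = min(a, b) on (0.96, 0.51) = 0.51

0.51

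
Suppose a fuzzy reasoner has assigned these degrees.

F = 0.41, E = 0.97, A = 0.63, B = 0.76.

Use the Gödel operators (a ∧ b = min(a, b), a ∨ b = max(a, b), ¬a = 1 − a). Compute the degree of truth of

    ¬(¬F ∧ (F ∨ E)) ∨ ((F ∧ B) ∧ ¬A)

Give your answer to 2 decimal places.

0.41

¬F = 1 − 0.41 = 0.59
F ∨ E = max(a, b) on (0.41, 0.97) = 0.97
¬F ∧ (F ∨ E) = min(a, b) on (0.59, 0.97) = 0.59
¬(¬F ∧ (F ∨ E)) = 1 − 0.59 = 0.41
F ∧ B = min(a, b) on (0.41, 0.76) = 0.41
¬A = 1 − 0.63 = 0.37
(F ∧ B) ∧ ¬A = min(a, b) on (0.41, 0.37) = 0.37
¬(¬F ∧ (F ∨ E)) ∨ ((F ∧ B) ∧ ¬A) = max(a, b) on (0.41, 0.37) = 0.41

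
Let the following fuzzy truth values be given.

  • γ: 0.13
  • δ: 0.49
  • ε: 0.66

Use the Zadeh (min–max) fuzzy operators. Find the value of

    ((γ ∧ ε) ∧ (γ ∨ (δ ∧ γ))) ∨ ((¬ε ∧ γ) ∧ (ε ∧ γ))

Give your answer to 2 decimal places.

0.13

γ ∧ ε = min(a, b) on (0.13, 0.66) = 0.13
δ ∧ γ = min(a, b) on (0.49, 0.13) = 0.13
γ ∨ (δ ∧ γ) = max(a, b) on (0.13, 0.13) = 0.13
(γ ∧ ε) ∧ (γ ∨ (δ ∧ γ)) = min(a, b) on (0.13, 0.13) = 0.13
¬ε = 1 − 0.66 = 0.34
¬ε ∧ γ = min(a, b) on (0.34, 0.13) = 0.13
ε ∧ γ = min(a, b) on (0.66, 0.13) = 0.13
(¬ε ∧ γ) ∧ (ε ∧ γ) = min(a, b) on (0.13, 0.13) = 0.13
((γ ∧ ε) ∧ (γ ∨ (δ ∧ γ))) ∨ ((¬ε ∧ γ) ∧ (ε ∧ γ)) = max(a, b) on (0.13, 0.13) = 0.13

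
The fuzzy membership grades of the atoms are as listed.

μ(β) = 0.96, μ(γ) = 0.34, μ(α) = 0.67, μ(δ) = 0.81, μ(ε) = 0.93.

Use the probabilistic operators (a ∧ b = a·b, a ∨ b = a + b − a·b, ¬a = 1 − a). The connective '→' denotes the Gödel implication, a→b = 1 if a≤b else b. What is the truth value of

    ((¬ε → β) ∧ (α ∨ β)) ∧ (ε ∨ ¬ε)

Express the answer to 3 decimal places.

¬ε = 1 − 0.9300 = 0.0700
¬ε → β  [Gödel: 1 if a≤b else b] with a=0.0700, b=0.9600 → 1.0000
α ∨ β = a + b − a·b on (0.6700, 0.9600) = 0.9868
(¬ε → β) ∧ (α ∨ β) = a·b on (1.0000, 0.9868) = 0.9868
¬ε = 1 − 0.9300 = 0.0700
ε ∨ ¬ε = a + b − a·b on (0.9300, 0.0700) = 0.9349
((¬ε → β) ∧ (α ∨ β)) ∧ (ε ∨ ¬ε) = a·b on (0.9868, 0.9349) = 0.9226

0.923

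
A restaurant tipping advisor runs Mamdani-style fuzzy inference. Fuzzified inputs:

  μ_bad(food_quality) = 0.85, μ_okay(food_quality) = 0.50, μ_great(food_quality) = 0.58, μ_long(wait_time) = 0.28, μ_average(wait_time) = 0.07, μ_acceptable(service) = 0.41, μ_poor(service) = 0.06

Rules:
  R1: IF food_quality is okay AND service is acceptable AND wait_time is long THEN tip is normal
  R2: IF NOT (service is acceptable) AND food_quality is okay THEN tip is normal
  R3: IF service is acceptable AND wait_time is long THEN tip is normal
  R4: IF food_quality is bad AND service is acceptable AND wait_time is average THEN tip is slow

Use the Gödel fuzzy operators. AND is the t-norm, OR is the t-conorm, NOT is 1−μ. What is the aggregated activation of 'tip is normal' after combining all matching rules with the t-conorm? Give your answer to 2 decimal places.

0.50

R1: okay=0.50, acceptable=0.41, long=0.28; AND[min(a, b)] → w = 0.28
R2: ¬acceptable=1−0.41=0.59, okay=0.50; AND[min(a, b)] → w = 0.50
R3: acceptable=0.41, long=0.28; AND[min(a, b)] → w = 0.28
R4: bad=0.85, acceptable=0.41, average=0.07; AND[min(a, b)] → w = 0.07
Rules with consequent 'normal': {R1, R2, R3} → strengths 0.28, 0.50, 0.28
Aggregate via t-conorm [max(a, b)]: 0.50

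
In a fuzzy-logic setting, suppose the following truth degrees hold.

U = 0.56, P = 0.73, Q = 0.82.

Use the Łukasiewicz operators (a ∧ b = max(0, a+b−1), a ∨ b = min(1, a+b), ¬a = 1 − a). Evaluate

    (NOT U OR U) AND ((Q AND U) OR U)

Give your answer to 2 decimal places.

0.94

NOT U = 1 − 0.56 = 0.44
NOT U OR U = min(1, a+b) on (0.44, 0.56) = 1.00
Q AND U = max(0, a+b−1) on (0.82, 0.56) = 0.38
(Q AND U) OR U = min(1, a+b) on (0.38, 0.56) = 0.94
(NOT U OR U) AND ((Q AND U) OR U) = max(0, a+b−1) on (1.00, 0.94) = 0.94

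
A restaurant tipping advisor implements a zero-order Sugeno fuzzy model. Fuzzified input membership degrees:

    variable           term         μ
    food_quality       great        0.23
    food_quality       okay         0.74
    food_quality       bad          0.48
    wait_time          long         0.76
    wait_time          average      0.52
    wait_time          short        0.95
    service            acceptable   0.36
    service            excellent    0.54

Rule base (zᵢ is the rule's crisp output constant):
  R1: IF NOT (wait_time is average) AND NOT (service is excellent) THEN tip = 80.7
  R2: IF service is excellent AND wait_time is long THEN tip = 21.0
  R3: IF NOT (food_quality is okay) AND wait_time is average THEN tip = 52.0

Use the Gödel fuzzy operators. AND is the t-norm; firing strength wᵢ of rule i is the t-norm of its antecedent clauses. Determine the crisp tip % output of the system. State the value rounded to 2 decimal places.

R1 (z=80.7): ¬average=1−0.52=0.48, ¬excellent=1−0.54=0.46; AND[min(a, b)] → w = 0.46
R2 (z=21.0): excellent=0.54, long=0.76; AND[min(a, b)] → w = 0.54
R3 (z=52.0): ¬okay=1−0.74=0.26, average=0.52; AND[min(a, b)] → w = 0.26
Weighted average = (0.46·80.7 + 0.54·21.0 + 0.26·52.0) / (0.46 + 0.54 + 0.26)
  = 61.9820 / 1.2600 = 49.19

49.19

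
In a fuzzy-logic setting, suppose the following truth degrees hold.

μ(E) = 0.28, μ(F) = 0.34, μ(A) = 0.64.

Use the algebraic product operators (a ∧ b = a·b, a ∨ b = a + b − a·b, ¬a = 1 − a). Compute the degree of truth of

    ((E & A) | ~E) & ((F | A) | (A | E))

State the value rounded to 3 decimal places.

0.723

E & A = a·b on (0.2800, 0.6400) = 0.1792
~E = 1 − 0.2800 = 0.7200
(E & A) | ~E = a + b − a·b on (0.1792, 0.7200) = 0.7702
F | A = a + b − a·b on (0.3400, 0.6400) = 0.7624
A | E = a + b − a·b on (0.6400, 0.2800) = 0.7408
(F | A) | (A | E) = a + b − a·b on (0.7624, 0.7408) = 0.9384
((E & A) | ~E) & ((F | A) | (A | E)) = a·b on (0.7702, 0.9384) = 0.7227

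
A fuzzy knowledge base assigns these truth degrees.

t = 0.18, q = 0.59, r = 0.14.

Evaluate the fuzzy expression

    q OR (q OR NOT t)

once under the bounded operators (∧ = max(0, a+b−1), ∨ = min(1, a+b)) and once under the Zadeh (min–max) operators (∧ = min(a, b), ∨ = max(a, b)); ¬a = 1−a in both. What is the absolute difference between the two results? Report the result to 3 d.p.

Under bounded:
  NOT t = 1 − 0.18 = 0.82
  q OR NOT t = min(1, a+b) on (0.59, 0.82) = 1.00
  q OR (q OR NOT t) = min(1, a+b) on (0.59, 1.00) = 1.00
  → value = 1.0000
Under Zadeh (min–max):
  NOT t = 1 − 0.18 = 0.82
  q OR NOT t = max(a, b) on (0.59, 0.82) = 0.82
  q OR (q OR NOT t) = max(a, b) on (0.59, 0.82) = 0.82
  → value = 0.8200
|1.0000 − 0.8200| = 0.180

0.180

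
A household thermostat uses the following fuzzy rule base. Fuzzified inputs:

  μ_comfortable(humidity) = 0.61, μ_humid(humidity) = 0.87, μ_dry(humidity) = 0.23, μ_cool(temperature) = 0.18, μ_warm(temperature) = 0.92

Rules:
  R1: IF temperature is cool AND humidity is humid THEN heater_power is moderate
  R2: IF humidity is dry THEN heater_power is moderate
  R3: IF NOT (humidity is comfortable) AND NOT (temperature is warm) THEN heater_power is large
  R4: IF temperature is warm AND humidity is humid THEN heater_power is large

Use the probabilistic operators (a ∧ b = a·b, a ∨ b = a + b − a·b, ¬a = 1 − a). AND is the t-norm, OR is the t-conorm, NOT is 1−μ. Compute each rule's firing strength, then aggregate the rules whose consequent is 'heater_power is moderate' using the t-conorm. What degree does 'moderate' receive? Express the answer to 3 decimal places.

R1: cool=0.18, humid=0.87; AND[a·b] → w = 0.1566
R2: dry=0.23 → w = 0.2300
R3: ¬comfortable=1−0.61=0.39, ¬warm=1−0.92=0.08; AND[a·b] → w = 0.0312
R4: warm=0.92, humid=0.87; AND[a·b] → w = 0.8004
Rules with consequent 'moderate': {R1, R2} → strengths 0.1566, 0.2300
Aggregate via t-conorm [a + b − a·b]: 0.3506

0.351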